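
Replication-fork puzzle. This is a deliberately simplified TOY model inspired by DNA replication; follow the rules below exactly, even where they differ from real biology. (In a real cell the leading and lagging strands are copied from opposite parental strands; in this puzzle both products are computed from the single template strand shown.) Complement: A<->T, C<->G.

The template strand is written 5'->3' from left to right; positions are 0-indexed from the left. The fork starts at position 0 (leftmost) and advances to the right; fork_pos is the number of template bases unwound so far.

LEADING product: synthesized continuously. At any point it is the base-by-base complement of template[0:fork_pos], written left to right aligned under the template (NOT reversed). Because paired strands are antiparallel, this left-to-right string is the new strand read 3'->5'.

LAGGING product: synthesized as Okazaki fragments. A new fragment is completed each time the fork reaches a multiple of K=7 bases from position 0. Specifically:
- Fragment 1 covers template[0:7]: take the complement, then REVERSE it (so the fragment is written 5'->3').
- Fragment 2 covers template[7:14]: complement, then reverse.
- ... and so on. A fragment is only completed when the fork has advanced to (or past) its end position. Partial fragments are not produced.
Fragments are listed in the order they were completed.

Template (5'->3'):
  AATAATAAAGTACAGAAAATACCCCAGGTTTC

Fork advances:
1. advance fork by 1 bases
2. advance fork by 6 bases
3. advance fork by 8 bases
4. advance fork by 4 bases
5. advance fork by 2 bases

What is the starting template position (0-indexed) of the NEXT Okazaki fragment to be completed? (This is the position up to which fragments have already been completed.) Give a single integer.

Step 1: advance 1 -> fork_pos = 0 + 1 = 1. Next multiple of 7 is 7 (not reached); still 0 fragment(s).
Step 2: advance 6 -> fork_pos = 1 + 6 = 7. Reached multiple(s) of 7: 7 -> fragment 1 completed (1 total).
Step 3: advance 8 -> fork_pos = 7 + 8 = 15. Reached multiple(s) of 7: 14 -> fragment 2 completed (2 total).
Step 4: advance 4 -> fork_pos = 15 + 4 = 19. Next multiple of 7 is 21 (not reached); still 2 fragment(s).
Step 5: advance 2 -> fork_pos = 19 + 2 = 21. Reached multiple(s) of 7: 21 -> fragment 3 completed (3 total).
3 fragment(s) completed, covering template[0:21] (3 x 7 = 21). The next fragment, fragment 4, covers template[21:28], so it starts at position 21.

Answer: 21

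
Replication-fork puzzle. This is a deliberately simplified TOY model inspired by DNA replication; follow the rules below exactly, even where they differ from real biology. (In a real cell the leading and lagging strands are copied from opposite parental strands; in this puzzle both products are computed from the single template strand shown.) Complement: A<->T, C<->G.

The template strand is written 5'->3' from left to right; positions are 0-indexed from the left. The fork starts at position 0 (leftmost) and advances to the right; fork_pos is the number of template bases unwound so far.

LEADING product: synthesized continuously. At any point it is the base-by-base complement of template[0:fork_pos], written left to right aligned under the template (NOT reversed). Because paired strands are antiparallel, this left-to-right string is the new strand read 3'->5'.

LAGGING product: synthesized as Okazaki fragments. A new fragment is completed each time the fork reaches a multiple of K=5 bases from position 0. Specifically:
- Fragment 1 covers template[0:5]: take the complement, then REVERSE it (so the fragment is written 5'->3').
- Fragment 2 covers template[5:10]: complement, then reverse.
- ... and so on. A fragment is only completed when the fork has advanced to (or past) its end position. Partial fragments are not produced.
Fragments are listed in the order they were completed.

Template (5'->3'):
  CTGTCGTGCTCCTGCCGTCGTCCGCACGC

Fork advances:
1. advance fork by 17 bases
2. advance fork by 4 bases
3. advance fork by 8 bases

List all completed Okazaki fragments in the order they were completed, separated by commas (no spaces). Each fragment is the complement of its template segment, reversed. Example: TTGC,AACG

Answer: GACAG,AGCAC,GCAGG,CGACG,GCGGA

Derivation:
Step 1: advance 17 -> fork_pos = 0 + 17 = 17. Reached multiple(s) of 5: 5, 10, 15 -> fragments 1-3 completed (3 total).
Step 2: advance 4 -> fork_pos = 17 + 4 = 21. Reached multiple(s) of 5: 20 -> fragment 4 completed (4 total).
Step 3: advance 8 -> fork_pos = 21 + 8 = 29. Reached multiple(s) of 5: 25 -> fragment 5 completed (5 total).
Final fork_pos = 29, so 5 fragment(s) are complete. Build each: template segment -> complement -> reverse.
Fragment 1: template[0:5] = CTGTC -> complement GACAG -> reversed GACAG
Fragment 2: template[5:10] = GTGCT -> complement CACGA -> reversed AGCAC
Fragment 3: template[10:15] = CCTGC -> complement GGACG -> reversed GCAGG
Fragment 4: template[15:20] = CGTCG -> complement GCAGC -> reversed CGACG
Fragment 5: template[20:25] = TCCGC -> complement AGGCG -> reversed GCGGA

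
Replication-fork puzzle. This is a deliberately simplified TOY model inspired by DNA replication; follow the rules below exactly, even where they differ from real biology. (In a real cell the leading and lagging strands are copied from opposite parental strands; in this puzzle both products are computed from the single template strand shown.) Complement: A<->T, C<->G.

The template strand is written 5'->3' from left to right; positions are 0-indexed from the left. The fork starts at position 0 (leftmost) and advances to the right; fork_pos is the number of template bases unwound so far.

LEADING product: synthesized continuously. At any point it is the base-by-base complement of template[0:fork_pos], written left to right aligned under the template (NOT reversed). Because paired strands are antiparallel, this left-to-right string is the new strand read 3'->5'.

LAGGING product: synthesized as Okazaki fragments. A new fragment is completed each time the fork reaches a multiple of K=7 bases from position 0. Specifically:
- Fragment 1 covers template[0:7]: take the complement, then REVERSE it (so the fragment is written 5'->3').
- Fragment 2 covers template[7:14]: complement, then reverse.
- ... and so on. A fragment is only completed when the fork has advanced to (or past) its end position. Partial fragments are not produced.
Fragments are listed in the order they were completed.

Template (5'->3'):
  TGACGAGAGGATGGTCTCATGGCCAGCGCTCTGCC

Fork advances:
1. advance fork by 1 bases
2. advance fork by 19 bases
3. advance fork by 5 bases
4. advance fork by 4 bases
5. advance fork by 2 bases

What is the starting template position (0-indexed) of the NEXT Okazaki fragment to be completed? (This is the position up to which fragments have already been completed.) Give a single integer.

Answer: 28

Derivation:
Step 1: advance 1 -> fork_pos = 0 + 1 = 1. Next multiple of 7 is 7 (not reached); still 0 fragment(s).
Step 2: advance 19 -> fork_pos = 1 + 19 = 20. Reached multiple(s) of 7: 7, 14 -> fragments 1-2 completed (2 total).
Step 3: advance 5 -> fork_pos = 20 + 5 = 25. Reached multiple(s) of 7: 21 -> fragment 3 completed (3 total).
Step 4: advance 4 -> fork_pos = 25 + 4 = 29. Reached multiple(s) of 7: 28 -> fragment 4 completed (4 total).
Step 5: advance 2 -> fork_pos = 29 + 2 = 31. Next multiple of 7 is 35 (not reached); still 4 fragment(s).
4 fragment(s) completed, covering template[0:28] (4 x 7 = 28). The next fragment, fragment 5, covers template[28:35], so it starts at position 28.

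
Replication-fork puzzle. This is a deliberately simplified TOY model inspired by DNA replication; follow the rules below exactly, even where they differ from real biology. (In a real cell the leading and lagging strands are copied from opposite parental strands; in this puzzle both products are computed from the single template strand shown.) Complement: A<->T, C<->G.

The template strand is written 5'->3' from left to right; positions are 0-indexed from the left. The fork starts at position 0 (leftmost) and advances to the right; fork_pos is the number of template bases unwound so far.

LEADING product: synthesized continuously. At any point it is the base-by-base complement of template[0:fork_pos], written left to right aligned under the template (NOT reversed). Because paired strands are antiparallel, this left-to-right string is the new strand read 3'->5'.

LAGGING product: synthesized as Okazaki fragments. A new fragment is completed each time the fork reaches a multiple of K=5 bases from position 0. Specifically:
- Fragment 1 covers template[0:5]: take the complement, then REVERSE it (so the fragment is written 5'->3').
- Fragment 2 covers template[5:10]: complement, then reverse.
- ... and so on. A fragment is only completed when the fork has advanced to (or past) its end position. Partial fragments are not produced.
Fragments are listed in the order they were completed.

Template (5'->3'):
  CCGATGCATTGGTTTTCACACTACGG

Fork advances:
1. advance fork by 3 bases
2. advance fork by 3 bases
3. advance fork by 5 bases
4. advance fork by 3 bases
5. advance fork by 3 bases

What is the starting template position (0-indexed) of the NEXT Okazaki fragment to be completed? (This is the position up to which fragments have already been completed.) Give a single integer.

Answer: 15

Derivation:
Step 1: advance 3 -> fork_pos = 0 + 3 = 3. Next multiple of 5 is 5 (not reached); still 0 fragment(s).
Step 2: advance 3 -> fork_pos = 3 + 3 = 6. Reached multiple(s) of 5: 5 -> fragment 1 completed (1 total).
Step 3: advance 5 -> fork_pos = 6 + 5 = 11. Reached multiple(s) of 5: 10 -> fragment 2 completed (2 total).
Step 4: advance 3 -> fork_pos = 11 + 3 = 14. Next multiple of 5 is 15 (not reached); still 2 fragment(s).
Step 5: advance 3 -> fork_pos = 14 + 3 = 17. Reached multiple(s) of 5: 15 -> fragment 3 completed (3 total).
3 fragment(s) completed, covering template[0:15] (3 x 5 = 15). The next fragment, fragment 4, covers template[15:20], so it starts at position 15.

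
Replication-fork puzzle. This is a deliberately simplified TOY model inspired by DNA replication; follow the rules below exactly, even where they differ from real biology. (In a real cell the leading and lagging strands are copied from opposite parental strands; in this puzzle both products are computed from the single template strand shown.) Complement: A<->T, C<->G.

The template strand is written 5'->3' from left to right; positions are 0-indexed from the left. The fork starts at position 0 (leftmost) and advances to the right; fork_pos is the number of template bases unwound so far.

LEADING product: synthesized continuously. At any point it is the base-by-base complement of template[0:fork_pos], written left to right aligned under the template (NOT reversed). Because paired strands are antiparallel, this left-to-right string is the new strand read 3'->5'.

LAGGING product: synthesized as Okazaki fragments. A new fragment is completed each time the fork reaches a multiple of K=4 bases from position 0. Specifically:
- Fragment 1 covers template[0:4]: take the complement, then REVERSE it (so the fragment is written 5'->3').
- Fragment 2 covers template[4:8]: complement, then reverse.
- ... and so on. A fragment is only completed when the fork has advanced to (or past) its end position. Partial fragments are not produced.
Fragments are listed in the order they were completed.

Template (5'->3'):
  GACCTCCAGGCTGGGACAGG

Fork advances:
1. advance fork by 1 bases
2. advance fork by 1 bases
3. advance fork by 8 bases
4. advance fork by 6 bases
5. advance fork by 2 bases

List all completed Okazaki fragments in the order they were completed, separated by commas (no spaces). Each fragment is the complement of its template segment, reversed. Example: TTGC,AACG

Step 1: advance 1 -> fork_pos = 0 + 1 = 1. Next multiple of 4 is 4 (not reached); still 0 fragment(s).
Step 2: advance 1 -> fork_pos = 1 + 1 = 2. Next multiple of 4 is 4 (not reached); still 0 fragment(s).
Step 3: advance 8 -> fork_pos = 2 + 8 = 10. Reached multiple(s) of 4: 4, 8 -> fragments 1-2 completed (2 total).
Step 4: advance 6 -> fork_pos = 10 + 6 = 16. Reached multiple(s) of 4: 12, 16 -> fragments 3-4 completed (4 total).
Step 5: advance 2 -> fork_pos = 16 + 2 = 18. Next multiple of 4 is 20 (not reached); still 4 fragment(s).
Final fork_pos = 18, so 4 fragment(s) are complete. Build each: template segment -> complement -> reverse.
Fragment 1: template[0:4] = GACC -> complement CTGG -> reversed GGTC
Fragment 2: template[4:8] = TCCA -> complement AGGT -> reversed TGGA
Fragment 3: template[8:12] = GGCT -> complement CCGA -> reversed AGCC
Fragment 4: template[12:16] = GGGA -> complement CCCT -> reversed TCCC

Answer: GGTC,TGGA,AGCC,TCCC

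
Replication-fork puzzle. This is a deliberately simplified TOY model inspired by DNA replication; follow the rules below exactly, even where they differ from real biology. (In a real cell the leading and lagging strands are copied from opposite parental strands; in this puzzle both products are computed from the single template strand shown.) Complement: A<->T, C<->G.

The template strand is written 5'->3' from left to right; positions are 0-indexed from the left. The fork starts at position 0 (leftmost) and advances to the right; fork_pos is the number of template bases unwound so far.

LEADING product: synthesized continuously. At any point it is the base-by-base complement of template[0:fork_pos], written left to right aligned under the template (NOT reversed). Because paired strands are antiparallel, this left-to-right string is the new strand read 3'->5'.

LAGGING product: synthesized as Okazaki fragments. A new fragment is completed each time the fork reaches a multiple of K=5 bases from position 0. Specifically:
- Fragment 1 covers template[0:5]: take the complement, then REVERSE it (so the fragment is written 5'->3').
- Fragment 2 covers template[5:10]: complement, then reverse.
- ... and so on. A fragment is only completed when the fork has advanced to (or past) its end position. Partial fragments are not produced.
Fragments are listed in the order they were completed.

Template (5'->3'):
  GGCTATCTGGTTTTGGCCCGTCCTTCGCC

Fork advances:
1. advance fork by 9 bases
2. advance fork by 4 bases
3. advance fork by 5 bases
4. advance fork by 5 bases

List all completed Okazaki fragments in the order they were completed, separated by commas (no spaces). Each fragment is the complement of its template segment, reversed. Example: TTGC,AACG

Answer: TAGCC,CCAGA,CAAAA,CGGGC

Derivation:
Step 1: advance 9 -> fork_pos = 0 + 9 = 9. Reached multiple(s) of 5: 5 -> fragment 1 completed (1 total).
Step 2: advance 4 -> fork_pos = 9 + 4 = 13. Reached multiple(s) of 5: 10 -> fragment 2 completed (2 total).
Step 3: advance 5 -> fork_pos = 13 + 5 = 18. Reached multiple(s) of 5: 15 -> fragment 3 completed (3 total).
Step 4: advance 5 -> fork_pos = 18 + 5 = 23. Reached multiple(s) of 5: 20 -> fragment 4 completed (4 total).
Final fork_pos = 23, so 4 fragment(s) are complete. Build each: template segment -> complement -> reverse.
Fragment 1: template[0:5] = GGCTA -> complement CCGAT -> reversed TAGCC
Fragment 2: template[5:10] = TCTGG -> complement AGACC -> reversed CCAGA
Fragment 3: template[10:15] = TTTTG -> complement AAAAC -> reversed CAAAA
Fragment 4: template[15:20] = GCCCG -> complement CGGGC -> reversed CGGGC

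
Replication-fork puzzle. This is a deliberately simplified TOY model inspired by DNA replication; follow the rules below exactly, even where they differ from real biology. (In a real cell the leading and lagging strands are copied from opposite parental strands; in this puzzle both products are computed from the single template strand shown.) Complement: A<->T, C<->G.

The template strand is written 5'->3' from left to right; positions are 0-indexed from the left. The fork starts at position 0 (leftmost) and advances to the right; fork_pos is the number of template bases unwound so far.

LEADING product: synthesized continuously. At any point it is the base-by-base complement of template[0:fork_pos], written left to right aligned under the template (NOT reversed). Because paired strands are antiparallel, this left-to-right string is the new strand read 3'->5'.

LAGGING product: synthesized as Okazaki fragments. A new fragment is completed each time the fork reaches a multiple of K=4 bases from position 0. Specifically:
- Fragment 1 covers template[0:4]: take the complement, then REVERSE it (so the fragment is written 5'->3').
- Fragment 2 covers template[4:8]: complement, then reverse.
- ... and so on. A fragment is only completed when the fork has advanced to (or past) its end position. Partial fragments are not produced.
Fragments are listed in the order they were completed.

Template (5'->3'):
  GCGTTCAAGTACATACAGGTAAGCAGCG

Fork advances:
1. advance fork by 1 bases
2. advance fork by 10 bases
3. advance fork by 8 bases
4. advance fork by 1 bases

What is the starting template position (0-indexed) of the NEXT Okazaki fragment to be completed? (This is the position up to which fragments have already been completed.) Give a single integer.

Step 1: advance 1 -> fork_pos = 0 + 1 = 1. Next multiple of 4 is 4 (not reached); still 0 fragment(s).
Step 2: advance 10 -> fork_pos = 1 + 10 = 11. Reached multiple(s) of 4: 4, 8 -> fragments 1-2 completed (2 total).
Step 3: advance 8 -> fork_pos = 11 + 8 = 19. Reached multiple(s) of 4: 12, 16 -> fragments 3-4 completed (4 total).
Step 4: advance 1 -> fork_pos = 19 + 1 = 20. Reached multiple(s) of 4: 20 -> fragment 5 completed (5 total).
5 fragment(s) completed, covering template[0:20] (5 x 4 = 20). The next fragment, fragment 6, covers template[20:24], so it starts at position 20.

Answer: 20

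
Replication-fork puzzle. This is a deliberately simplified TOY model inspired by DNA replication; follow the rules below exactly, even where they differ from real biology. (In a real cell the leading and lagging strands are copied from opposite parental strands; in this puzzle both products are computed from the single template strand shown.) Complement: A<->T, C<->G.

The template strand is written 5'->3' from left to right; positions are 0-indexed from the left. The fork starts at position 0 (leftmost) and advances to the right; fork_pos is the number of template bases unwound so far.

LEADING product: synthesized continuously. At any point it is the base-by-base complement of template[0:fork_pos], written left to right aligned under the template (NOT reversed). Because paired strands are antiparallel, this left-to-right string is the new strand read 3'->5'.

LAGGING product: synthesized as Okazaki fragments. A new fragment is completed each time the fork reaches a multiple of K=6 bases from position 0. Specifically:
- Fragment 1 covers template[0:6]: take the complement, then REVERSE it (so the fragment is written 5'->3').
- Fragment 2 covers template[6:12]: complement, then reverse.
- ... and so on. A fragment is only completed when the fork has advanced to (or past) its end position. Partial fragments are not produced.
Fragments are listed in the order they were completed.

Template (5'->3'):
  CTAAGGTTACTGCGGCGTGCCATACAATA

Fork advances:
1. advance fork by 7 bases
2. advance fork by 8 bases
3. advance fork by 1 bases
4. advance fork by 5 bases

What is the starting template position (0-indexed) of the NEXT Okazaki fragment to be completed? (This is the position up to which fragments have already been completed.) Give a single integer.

Answer: 18

Derivation:
Step 1: advance 7 -> fork_pos = 0 + 7 = 7. Reached multiple(s) of 6: 6 -> fragment 1 completed (1 total).
Step 2: advance 8 -> fork_pos = 7 + 8 = 15. Reached multiple(s) of 6: 12 -> fragment 2 completed (2 total).
Step 3: advance 1 -> fork_pos = 15 + 1 = 16. Next multiple of 6 is 18 (not reached); still 2 fragment(s).
Step 4: advance 5 -> fork_pos = 16 + 5 = 21. Reached multiple(s) of 6: 18 -> fragment 3 completed (3 total).
3 fragment(s) completed, covering template[0:18] (3 x 6 = 18). The next fragment, fragment 4, covers template[18:24], so it starts at position 18.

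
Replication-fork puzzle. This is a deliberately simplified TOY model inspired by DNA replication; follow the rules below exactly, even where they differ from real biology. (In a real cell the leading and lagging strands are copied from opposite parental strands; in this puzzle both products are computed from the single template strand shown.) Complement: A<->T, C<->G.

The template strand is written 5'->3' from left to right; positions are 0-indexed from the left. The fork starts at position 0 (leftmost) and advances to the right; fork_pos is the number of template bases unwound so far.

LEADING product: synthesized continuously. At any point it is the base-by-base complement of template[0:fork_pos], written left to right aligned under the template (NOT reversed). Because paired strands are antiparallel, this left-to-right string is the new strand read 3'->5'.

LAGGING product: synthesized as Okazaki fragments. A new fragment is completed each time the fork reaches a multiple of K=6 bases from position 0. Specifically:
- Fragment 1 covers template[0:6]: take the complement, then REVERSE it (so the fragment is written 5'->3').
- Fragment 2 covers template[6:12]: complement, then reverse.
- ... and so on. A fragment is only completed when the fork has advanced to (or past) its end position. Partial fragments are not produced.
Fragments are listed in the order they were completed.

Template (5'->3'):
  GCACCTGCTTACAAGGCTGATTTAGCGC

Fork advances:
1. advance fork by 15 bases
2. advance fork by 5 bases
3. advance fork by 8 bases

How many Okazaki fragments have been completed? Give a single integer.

Answer: 4

Derivation:
Step 1: advance 15 -> fork_pos = 0 + 15 = 15. Reached multiple(s) of 6: 6, 12 -> fragments 1-2 completed (2 total).
Step 2: advance 5 -> fork_pos = 15 + 5 = 20. Reached multiple(s) of 6: 18 -> fragment 3 completed (3 total).
Step 3: advance 8 -> fork_pos = 20 + 8 = 28. Reached multiple(s) of 6: 24 -> fragment 4 completed (4 total).
Check: final fork_pos = 28; the multiples of 6 that are <= 28 are 6..24 -> 28 // 6 = 4 completed fragment(s).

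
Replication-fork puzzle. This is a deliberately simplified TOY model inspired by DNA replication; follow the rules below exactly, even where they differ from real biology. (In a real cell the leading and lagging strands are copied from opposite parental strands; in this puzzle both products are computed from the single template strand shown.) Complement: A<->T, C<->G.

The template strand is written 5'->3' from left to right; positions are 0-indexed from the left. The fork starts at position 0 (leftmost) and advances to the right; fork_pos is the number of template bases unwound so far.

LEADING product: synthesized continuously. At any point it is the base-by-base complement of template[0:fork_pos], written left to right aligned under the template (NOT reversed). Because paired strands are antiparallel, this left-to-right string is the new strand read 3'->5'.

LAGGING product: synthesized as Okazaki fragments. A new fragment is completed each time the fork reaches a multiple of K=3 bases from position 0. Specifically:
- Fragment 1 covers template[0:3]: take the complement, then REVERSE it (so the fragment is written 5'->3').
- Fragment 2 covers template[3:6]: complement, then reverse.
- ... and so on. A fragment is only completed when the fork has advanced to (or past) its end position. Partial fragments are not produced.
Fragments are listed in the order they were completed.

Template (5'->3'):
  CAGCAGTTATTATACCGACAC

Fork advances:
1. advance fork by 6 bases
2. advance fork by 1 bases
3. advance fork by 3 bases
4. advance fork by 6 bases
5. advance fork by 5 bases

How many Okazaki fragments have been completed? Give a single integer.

Step 1: advance 6 -> fork_pos = 0 + 6 = 6. Reached multiple(s) of 3: 3, 6 -> fragments 1-2 completed (2 total).
Step 2: advance 1 -> fork_pos = 6 + 1 = 7. Next multiple of 3 is 9 (not reached); still 2 fragment(s).
Step 3: advance 3 -> fork_pos = 7 + 3 = 10. Reached multiple(s) of 3: 9 -> fragment 3 completed (3 total).
Step 4: advance 6 -> fork_pos = 10 + 6 = 16. Reached multiple(s) of 3: 12, 15 -> fragments 4-5 completed (5 total).
Step 5: advance 5 -> fork_pos = 16 + 5 = 21. Reached multiple(s) of 3: 18, 21 -> fragments 6-7 completed (7 total).
Check: final fork_pos = 21; the multiples of 3 that are <= 21 are 3..21 -> 21 // 3 = 7 completed fragment(s).

Answer: 7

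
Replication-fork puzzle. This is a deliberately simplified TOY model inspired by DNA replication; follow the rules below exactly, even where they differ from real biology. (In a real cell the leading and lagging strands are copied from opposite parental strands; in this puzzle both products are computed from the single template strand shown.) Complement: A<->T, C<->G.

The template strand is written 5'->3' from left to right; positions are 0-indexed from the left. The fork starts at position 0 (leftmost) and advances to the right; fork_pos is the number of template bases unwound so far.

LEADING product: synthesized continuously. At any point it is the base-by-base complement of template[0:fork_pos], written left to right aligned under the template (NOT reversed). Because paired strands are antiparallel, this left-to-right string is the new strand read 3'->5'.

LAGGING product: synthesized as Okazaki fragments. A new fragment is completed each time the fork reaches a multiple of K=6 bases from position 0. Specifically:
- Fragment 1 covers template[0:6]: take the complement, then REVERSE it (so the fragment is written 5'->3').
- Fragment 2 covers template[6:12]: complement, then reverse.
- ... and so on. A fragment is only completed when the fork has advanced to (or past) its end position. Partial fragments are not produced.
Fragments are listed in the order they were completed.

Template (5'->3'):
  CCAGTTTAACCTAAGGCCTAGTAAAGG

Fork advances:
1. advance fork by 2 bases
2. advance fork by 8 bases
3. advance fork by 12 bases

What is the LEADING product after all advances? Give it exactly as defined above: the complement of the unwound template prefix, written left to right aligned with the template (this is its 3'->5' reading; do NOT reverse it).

Answer: GGTCAAATTGGATTCCGGATCA

Derivation:
Step 1: advance 2 -> fork_pos = 0 + 2 = 2.
Step 2: advance 8 -> fork_pos = 2 + 8 = 10.
Step 3: advance 12 -> fork_pos = 10 + 12 = 22.
Unwound prefix: template[0:22] = CCAGTTTAACCTAAGGCCTAGT
Complement it base by base (A<->T, C<->G), keeping left-to-right order:
  [0:5] CCAGT -> GGTCA
  [5:10] TTAAC -> AATTG
  [10:15] CTAAG -> GATTC
  [15:20] GCCTA -> CGGAT
  [20:22] GT -> CA
Concatenate: GGTCAAATTGGATTCCGGATCA (length 22; written aligned with the template, i.e. 3'->5').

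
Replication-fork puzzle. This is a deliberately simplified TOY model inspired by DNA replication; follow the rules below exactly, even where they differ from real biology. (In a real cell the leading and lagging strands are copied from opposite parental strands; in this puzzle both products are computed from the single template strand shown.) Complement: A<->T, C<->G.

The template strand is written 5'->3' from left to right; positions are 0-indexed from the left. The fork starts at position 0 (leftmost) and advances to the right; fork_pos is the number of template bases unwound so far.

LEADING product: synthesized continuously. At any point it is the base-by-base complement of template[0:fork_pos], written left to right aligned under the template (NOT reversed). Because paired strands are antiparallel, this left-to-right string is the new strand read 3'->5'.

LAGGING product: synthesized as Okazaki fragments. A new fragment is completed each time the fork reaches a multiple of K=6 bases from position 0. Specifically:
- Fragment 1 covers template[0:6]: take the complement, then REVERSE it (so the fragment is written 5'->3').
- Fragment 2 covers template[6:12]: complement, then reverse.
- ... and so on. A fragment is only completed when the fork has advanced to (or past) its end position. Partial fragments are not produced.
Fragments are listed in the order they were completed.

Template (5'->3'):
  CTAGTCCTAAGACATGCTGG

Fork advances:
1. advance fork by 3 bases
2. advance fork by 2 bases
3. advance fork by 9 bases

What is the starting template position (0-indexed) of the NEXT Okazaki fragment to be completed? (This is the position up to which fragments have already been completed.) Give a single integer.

Step 1: advance 3 -> fork_pos = 0 + 3 = 3. Next multiple of 6 is 6 (not reached); still 0 fragment(s).
Step 2: advance 2 -> fork_pos = 3 + 2 = 5. Next multiple of 6 is 6 (not reached); still 0 fragment(s).
Step 3: advance 9 -> fork_pos = 5 + 9 = 14. Reached multiple(s) of 6: 6, 12 -> fragments 1-2 completed (2 total).
2 fragment(s) completed, covering template[0:12] (2 x 6 = 12). The next fragment, fragment 3, covers template[12:18], so it starts at position 12.

Answer: 12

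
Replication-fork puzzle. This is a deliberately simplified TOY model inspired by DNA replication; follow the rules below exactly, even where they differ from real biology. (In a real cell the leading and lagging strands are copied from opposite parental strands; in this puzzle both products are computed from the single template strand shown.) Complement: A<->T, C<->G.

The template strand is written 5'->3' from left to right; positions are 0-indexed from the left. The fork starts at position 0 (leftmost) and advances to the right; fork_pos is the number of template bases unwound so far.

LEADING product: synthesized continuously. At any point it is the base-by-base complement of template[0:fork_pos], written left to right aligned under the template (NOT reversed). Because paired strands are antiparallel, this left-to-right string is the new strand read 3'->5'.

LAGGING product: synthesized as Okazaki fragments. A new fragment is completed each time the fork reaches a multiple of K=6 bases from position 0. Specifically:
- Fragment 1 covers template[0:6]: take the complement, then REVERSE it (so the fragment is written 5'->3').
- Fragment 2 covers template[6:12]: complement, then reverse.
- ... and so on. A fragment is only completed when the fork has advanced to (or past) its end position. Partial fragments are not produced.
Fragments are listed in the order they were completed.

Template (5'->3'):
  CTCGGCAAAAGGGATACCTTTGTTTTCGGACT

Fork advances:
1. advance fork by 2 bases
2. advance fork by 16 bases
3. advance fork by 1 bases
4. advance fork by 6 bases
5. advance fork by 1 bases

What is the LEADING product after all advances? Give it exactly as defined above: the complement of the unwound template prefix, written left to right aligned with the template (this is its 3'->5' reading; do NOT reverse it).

Step 1: advance 2 -> fork_pos = 0 + 2 = 2.
Step 2: advance 16 -> fork_pos = 2 + 16 = 18.
Step 3: advance 1 -> fork_pos = 18 + 1 = 19.
Step 4: advance 6 -> fork_pos = 19 + 6 = 25.
Step 5: advance 1 -> fork_pos = 25 + 1 = 26.
Unwound prefix: template[0:26] = CTCGGCAAAAGGGATACCTTTGTTTT
Complement it base by base (A<->T, C<->G), keeping left-to-right order:
  [0:5] CTCGG -> GAGCC
  [5:10] CAAAA -> GTTTT
  [10:15] GGGAT -> CCCTA
  [15:20] ACCTT -> TGGAA
  [20:25] TGTTT -> ACAAA
  [25:26] T -> A
Concatenate: GAGCCGTTTTCCCTATGGAAACAAAA (length 26; written aligned with the template, i.e. 3'->5').

Answer: GAGCCGTTTTCCCTATGGAAACAAAA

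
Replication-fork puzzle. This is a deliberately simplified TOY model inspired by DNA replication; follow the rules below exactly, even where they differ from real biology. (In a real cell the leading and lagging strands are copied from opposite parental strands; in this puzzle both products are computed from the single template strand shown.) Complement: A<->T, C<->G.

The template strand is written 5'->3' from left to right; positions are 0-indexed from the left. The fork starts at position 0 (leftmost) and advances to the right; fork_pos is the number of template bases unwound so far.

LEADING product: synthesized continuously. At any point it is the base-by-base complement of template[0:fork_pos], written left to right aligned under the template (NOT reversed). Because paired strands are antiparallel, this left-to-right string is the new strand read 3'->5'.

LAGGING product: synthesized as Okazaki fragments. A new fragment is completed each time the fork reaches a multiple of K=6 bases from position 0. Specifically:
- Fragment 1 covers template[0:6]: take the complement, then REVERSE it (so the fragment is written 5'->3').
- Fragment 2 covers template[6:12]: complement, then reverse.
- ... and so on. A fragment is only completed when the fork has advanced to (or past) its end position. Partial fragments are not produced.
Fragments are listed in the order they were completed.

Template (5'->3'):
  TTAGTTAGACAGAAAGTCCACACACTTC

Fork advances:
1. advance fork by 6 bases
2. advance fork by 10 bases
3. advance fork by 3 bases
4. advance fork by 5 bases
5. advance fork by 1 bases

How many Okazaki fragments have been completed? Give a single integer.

Answer: 4

Derivation:
Step 1: advance 6 -> fork_pos = 0 + 6 = 6. Reached multiple(s) of 6: 6 -> fragment 1 completed (1 total).
Step 2: advance 10 -> fork_pos = 6 + 10 = 16. Reached multiple(s) of 6: 12 -> fragment 2 completed (2 total).
Step 3: advance 3 -> fork_pos = 16 + 3 = 19. Reached multiple(s) of 6: 18 -> fragment 3 completed (3 total).
Step 4: advance 5 -> fork_pos = 19 + 5 = 24. Reached multiple(s) of 6: 24 -> fragment 4 completed (4 total).
Step 5: advance 1 -> fork_pos = 24 + 1 = 25. Next multiple of 6 is 30 (not reached); still 4 fragment(s).
Check: final fork_pos = 25; the multiples of 6 that are <= 25 are 6..24 -> 25 // 6 = 4 completed fragment(s).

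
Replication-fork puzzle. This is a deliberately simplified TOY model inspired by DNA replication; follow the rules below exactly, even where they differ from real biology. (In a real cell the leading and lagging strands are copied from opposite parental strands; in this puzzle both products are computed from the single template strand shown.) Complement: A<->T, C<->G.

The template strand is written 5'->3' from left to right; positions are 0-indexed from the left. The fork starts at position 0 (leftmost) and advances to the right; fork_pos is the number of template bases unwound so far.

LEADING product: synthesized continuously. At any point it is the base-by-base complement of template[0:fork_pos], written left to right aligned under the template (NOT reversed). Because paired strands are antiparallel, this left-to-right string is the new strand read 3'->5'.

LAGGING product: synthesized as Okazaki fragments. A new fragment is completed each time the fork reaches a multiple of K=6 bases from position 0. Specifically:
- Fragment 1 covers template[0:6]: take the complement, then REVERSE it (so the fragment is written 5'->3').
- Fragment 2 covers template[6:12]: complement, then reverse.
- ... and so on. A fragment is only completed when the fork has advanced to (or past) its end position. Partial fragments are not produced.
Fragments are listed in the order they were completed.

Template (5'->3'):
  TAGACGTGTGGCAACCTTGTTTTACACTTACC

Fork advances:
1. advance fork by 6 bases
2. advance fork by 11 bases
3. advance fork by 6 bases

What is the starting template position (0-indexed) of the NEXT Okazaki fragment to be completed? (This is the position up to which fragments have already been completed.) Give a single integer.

Step 1: advance 6 -> fork_pos = 0 + 6 = 6. Reached multiple(s) of 6: 6 -> fragment 1 completed (1 total).
Step 2: advance 11 -> fork_pos = 6 + 11 = 17. Reached multiple(s) of 6: 12 -> fragment 2 completed (2 total).
Step 3: advance 6 -> fork_pos = 17 + 6 = 23. Reached multiple(s) of 6: 18 -> fragment 3 completed (3 total).
3 fragment(s) completed, covering template[0:18] (3 x 6 = 18). The next fragment, fragment 4, covers template[18:24], so it starts at position 18.

Answer: 18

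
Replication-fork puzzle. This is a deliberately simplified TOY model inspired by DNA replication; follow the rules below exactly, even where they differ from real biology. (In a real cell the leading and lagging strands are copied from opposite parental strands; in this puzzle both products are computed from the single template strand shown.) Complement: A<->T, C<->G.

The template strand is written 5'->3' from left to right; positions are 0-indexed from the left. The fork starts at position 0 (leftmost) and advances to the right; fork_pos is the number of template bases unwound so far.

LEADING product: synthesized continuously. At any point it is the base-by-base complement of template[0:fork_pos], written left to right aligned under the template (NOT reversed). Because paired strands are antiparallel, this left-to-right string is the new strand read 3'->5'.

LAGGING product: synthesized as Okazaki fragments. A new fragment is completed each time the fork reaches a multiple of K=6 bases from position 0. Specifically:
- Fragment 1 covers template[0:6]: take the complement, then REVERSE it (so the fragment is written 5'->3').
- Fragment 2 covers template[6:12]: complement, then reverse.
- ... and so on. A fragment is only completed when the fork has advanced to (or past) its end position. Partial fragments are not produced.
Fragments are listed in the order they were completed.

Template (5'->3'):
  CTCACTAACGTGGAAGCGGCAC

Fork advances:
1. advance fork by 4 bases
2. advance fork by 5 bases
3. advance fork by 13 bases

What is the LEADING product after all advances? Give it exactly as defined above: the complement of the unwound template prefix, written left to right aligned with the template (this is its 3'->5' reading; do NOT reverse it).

Step 1: advance 4 -> fork_pos = 0 + 4 = 4.
Step 2: advance 5 -> fork_pos = 4 + 5 = 9.
Step 3: advance 13 -> fork_pos = 9 + 13 = 22.
Unwound prefix: template[0:22] = CTCACTAACGTGGAAGCGGCAC
Complement it base by base (A<->T, C<->G), keeping left-to-right order:
  [0:5] CTCAC -> GAGTG
  [5:10] TAACG -> ATTGC
  [10:15] TGGAA -> ACCTT
  [15:20] GCGGC -> CGCCG
  [20:22] AC -> TG
Concatenate: GAGTGATTGCACCTTCGCCGTG (length 22; written aligned with the template, i.e. 3'->5').

Answer: GAGTGATTGCACCTTCGCCGTG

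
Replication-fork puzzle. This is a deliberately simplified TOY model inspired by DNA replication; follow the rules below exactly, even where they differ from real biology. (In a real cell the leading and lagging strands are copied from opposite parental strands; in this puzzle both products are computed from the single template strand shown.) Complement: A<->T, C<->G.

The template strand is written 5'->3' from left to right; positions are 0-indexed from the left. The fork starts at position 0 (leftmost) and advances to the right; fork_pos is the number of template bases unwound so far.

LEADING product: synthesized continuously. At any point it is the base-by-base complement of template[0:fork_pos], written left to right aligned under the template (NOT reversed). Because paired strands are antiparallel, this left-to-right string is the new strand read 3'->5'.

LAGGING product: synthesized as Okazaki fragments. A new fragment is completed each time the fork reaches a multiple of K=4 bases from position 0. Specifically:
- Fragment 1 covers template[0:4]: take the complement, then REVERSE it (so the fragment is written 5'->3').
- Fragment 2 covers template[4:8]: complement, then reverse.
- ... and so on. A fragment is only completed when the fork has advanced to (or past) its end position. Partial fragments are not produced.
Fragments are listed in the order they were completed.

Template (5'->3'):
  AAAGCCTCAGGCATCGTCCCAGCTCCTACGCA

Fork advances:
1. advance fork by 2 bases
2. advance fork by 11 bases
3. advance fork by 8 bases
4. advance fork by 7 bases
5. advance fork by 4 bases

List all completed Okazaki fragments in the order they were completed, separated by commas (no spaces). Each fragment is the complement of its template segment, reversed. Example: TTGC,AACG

Step 1: advance 2 -> fork_pos = 0 + 2 = 2. Next multiple of 4 is 4 (not reached); still 0 fragment(s).
Step 2: advance 11 -> fork_pos = 2 + 11 = 13. Reached multiple(s) of 4: 4, 8, 12 -> fragments 1-3 completed (3 total).
Step 3: advance 8 -> fork_pos = 13 + 8 = 21. Reached multiple(s) of 4: 16, 20 -> fragments 4-5 completed (5 total).
Step 4: advance 7 -> fork_pos = 21 + 7 = 28. Reached multiple(s) of 4: 24, 28 -> fragments 6-7 completed (7 total).
Step 5: advance 4 -> fork_pos = 28 + 4 = 32. Reached multiple(s) of 4: 32 -> fragment 8 completed (8 total).
Final fork_pos = 32, so 8 fragment(s) are complete. Build each: template segment -> complement -> reverse.
Fragment 1: template[0:4] = AAAG -> complement TTTC -> reversed CTTT
Fragment 2: template[4:8] = CCTC -> complement GGAG -> reversed GAGG
Fragment 3: template[8:12] = AGGC -> complement TCCG -> reversed GCCT
Fragment 4: template[12:16] = ATCG -> complement TAGC -> reversed CGAT
Fragment 5: template[16:20] = TCCC -> complement AGGG -> reversed GGGA
Fragment 6: template[20:24] = AGCT -> complement TCGA -> reversed AGCT
Fragment 7: template[24:28] = CCTA -> complement GGAT -> reversed TAGG
Fragment 8: template[28:32] = CGCA -> complement GCGT -> reversed TGCG

Answer: CTTT,GAGG,GCCT,CGAT,GGGA,AGCT,TAGG,TGCG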